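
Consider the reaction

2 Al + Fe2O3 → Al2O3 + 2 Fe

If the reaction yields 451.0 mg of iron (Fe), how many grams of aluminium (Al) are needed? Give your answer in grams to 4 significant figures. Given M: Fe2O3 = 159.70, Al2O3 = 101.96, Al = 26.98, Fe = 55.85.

0.2179 g

Convert: 451.0 mg = 0.45100 g.
n(Fe) = 0.45100 g / 55.85 g/mol = 0.0080752 mol.
From the equation the Fe:Al mole ratio is 2:2, so n(Al) = 0.0080752 × 2/2 = 0.0080752 mol.
Mass of Al = 0.0080752 mol × 26.98 g/mol = 0.21787 g.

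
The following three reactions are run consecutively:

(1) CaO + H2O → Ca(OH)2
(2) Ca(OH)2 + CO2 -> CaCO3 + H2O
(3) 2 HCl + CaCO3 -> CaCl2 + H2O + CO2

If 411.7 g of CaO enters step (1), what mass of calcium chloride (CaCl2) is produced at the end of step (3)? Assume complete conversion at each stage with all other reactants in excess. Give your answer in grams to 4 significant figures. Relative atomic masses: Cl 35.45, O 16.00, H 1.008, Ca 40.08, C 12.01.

M(CaO) = 40.08 + 16.00 = 56.08 g/mol.
M(CaCl2) = 40.08 + 2(35.45) = 110.98 g/mol.
n(CaO) = 411.7 / 56.08 = 7.3413 mol.
Reaction (1): CaO→Ca(OH)2 ratio 1:1 ⇒ n(Ca(OH)2) = 7.3413 mol.
Reaction (2): Ca(OH)2→CaCO3 ratio 1:1 ⇒ n(CaCO3) = 7.3413 mol.
Reaction (3): CaCO3→CaCl2 ratio 1:1 ⇒ n(CaCl2) = 7.3413 mol.
Mass of CaCl2 = 7.3413 × 110.98 = 814.74 g.

814.7 g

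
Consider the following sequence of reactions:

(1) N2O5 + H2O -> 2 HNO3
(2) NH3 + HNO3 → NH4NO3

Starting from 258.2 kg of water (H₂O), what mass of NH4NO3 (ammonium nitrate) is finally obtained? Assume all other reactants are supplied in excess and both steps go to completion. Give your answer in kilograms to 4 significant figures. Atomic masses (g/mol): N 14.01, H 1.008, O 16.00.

2295 kg

M(H2O) = 2(1.008) + 16.00 = 18.016 g/mol.
M(NH4NO3) = 2(14.01) + 4(1.008) + 3(16.00) = 80.052 g/mol.
258.2 kg = 258200 g.
n(H2O) = 258200 / 18.016 = 14332 mol.
Step 1 gives a 1:2 ratio of H2O to HNO3, so n(HNO3) = 28663 mol.
In step 2 the HNO3:NH4NO3 ratio is 1:1, so n(NH4NO3) = 28663 mol.
Mass of NH4NO3 = 28663 × 80.052 = 2.2946 × 10^6 g = 2295 kg.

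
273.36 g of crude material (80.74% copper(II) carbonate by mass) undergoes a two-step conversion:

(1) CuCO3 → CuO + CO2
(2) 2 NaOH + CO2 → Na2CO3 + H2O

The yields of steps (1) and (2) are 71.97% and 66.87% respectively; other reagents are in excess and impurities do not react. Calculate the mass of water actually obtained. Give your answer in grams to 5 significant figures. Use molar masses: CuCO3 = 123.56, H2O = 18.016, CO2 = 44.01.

15.488 g

Pure CuCO3 = 273.36 × 0.8074 = 220.711 g.
n(CuCO3) = 220.711 / 123.56 = 1.78626 mol.
Step 1 (CuCO3:CO2 = 1:1): theoretical n(CO2) = 1.78626 mol; at 71.97% yield, n(CO2) = 1.28557 mol.
Step 2 (CO2:H2O = 1:1): theoretical n(H2O) = 1.28557 mol, so theoretical mass = 1.28557 × 18.016 = 23.1609 g.
At 66.87% yield, actual mass of H2O = 23.1609 × 0.6687 = 15.4877 g.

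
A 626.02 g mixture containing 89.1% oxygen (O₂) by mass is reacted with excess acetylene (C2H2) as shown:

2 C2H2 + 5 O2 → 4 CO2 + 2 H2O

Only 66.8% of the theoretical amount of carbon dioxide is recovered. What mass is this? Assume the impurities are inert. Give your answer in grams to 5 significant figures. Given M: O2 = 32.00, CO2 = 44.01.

Pure O2 available = 626.02 g × 0.891 = 557.784 g.
n(O2) = 557.784 g / 32.00 g/mol = 17.4307 mol.
From the equation the O2:CO2 mole ratio is 5:4, so n(CO2) = 17.4307 × 4/5 = 13.9446 mol.
Mass of CO2 = 13.9446 mol × 44.01 g/mol = 613.702 g.
Actual mass collected = 613.702 g × 0.668 = 409.953 g.

409.95 g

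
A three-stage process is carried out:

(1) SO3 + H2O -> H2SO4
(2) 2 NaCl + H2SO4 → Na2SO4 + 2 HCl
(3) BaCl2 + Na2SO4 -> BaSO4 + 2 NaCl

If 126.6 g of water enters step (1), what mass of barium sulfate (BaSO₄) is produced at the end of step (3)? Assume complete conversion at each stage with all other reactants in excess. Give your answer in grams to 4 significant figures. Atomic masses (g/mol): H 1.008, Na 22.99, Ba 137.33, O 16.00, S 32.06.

M(H2O) = 2(1.008) + 16.00 = 18.016 g/mol.
M(BaSO4) = 137.33 + 32.06 + 4(16.00) = 233.39 g/mol.
n(H2O) = 126.6 / 18.016 = 7.0271 mol.
Reaction (1): H2O→H2SO4 ratio 1:1 ⇒ n(H2SO4) = 7.0271 mol.
Reaction (2): H2SO4→Na2SO4 ratio 1:1 ⇒ n(Na2SO4) = 7.0271 mol.
Reaction (3): Na2SO4→BaSO4 ratio 1:1 ⇒ n(BaSO4) = 7.0271 mol.
Mass of BaSO4 = 7.0271 × 233.39 = 1640.1 g.

1640 g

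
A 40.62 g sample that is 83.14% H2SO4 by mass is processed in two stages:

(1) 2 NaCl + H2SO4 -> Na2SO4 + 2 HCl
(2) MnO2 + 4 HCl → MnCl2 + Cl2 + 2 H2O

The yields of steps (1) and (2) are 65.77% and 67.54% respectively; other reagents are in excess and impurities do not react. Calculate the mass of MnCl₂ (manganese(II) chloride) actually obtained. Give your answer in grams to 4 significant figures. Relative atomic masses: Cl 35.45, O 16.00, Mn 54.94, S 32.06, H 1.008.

Pure H2SO4 = 40.62 × 0.8314 = 33.771 g.
M(H2SO4) = 2(1.008) + 32.06 + 4(16.00) = 98.076 g/mol.
M(MnCl2) = 54.94 + 2(35.45) = 125.84 g/mol.
n(H2SO4) = 33.771 / 98.076 = 0.34434 mol.
Step 1 (H2SO4:HCl = 1:2): theoretical n(HCl) = 0.68868 mol; at 65.77% yield, n(HCl) = 0.45294 mol.
Step 2 (HCl:MnCl2 = 4:1): theoretical n(MnCl2) = 0.11324 mol, so theoretical mass = 0.11324 × 125.84 = 14.250 g.
At 67.54% yield, actual mass of MnCl2 = 14.250 × 0.6754 = 9.6242 g.

9.624 g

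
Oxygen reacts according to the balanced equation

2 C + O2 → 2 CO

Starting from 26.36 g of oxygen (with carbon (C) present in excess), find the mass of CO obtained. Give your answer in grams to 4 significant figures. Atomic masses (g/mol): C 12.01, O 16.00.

46.15 g

M(O2) = 2(16.00) = 32.00 g/mol.
M(CO) = 12.01 + 16.00 = 28.01 g/mol.
n(O2) = 26.360 g / 32.00 g/mol = 0.82375 mol.
From the equation the O2:CO mole ratio is 1:2, so n(CO) = 0.82375 × 2/1 = 1.6475 mol.
Mass of CO = 1.6475 mol × 28.01 g/mol = 46.146 g.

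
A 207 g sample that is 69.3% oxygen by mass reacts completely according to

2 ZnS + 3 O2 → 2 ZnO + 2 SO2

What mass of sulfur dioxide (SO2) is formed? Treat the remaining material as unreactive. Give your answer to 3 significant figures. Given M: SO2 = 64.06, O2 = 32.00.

191 g

Mass of pure O2 = 207 g × 0.693 = 143.5 g.
n(O2) = 143.5 g / 32.00 g/mol = 4.483 mol.
From the equation the O2:SO2 mole ratio is 3:2, so n(SO2) = 4.483 × 2/3 = 2.989 mol.
Mass of SO2 = 2.989 mol × 64.06 g/mol = 191.4 g.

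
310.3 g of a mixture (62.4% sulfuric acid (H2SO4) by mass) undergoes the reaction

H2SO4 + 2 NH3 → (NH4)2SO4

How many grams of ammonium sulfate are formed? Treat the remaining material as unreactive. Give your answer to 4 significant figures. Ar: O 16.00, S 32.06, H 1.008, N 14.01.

260.9 g

Mass of pure H2SO4 = 310.3 g × 0.624 = 193.63 g.
M(H2SO4) = 2(1.008) + 32.06 + 4(16.00) = 98.076 g/mol.
M((NH4)2SO4) = 2(14.01) + 8(1.008) + 32.06 + 4(16.00) = 132.144 g/mol.
n(H2SO4) = 193.63 g / 98.076 g/mol = 1.9743 mol.
From the equation the H2SO4:(NH4)2SO4 mole ratio is 1:1, so n((NH4)2SO4) = 1.9743 × 1/1 = 1.9743 mol.
Mass of (NH4)2SO4 = 1.9743 mol × 132.144 g/mol = 260.89 g.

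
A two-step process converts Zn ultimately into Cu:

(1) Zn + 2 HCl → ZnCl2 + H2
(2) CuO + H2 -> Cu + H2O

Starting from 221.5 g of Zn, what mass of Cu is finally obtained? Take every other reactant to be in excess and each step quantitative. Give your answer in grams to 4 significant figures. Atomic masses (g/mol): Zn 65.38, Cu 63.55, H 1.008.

M(Zn) = 65.38 g/mol.
M(Cu) = 63.55 g/mol.
n(Zn) = 221.50 / 65.38 = 3.3879 mol.
Step 1 gives a 1:1 ratio of Zn to H2, so n(H2) = 3.3879 mol.
In step 2 the H2:Cu ratio is 1:1, so n(Cu) = 3.3879 mol.
Mass of Cu = 3.3879 × 63.55 = 215.30 g.

215.3 g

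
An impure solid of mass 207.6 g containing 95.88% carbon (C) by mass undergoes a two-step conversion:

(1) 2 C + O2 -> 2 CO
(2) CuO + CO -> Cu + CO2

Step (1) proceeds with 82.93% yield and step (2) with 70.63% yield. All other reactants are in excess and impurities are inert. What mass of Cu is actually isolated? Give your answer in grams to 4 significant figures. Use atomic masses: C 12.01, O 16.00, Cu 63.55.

Pure C = 207.6 × 0.9588 = 199.05 g.
M(C) = 12.01 g/mol.
M(Cu) = 63.55 g/mol.
n(C) = 199.05 / 12.01 = 16.573 mol.
Step 1 (C:CO = 2:2): theoretical n(CO) = 16.573 mol; at 82.93% yield, n(CO) = 13.744 mol.
Step 2 (CO:Cu = 1:1): theoretical n(Cu) = 13.744 mol, so theoretical mass = 13.744 × 63.55 = 873.45 g.
At 70.63% yield, actual mass of Cu = 873.45 × 0.7063 = 616.92 g.

616.9 g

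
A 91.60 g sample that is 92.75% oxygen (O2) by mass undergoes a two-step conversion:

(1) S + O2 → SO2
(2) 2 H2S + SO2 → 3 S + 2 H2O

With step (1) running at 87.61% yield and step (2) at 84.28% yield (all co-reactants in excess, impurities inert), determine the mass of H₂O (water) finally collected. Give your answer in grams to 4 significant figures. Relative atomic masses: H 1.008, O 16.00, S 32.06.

70.64 g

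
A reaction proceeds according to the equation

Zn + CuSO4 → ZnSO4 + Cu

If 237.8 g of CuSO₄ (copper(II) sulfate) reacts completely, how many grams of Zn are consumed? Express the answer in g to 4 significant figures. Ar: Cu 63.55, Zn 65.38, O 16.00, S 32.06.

M(CuSO4) = 63.55 + 32.06 + 4(16.00) = 159.61 g/mol.
M(Zn) = 65.38 g/mol.
n(CuSO4) = 237.80 g / 159.61 g/mol = 1.4899 mol.
From the equation the CuSO4:Zn mole ratio is 1:1, so n(Zn) = 1.4899 × 1/1 = 1.4899 mol.
Mass of Zn = 1.4899 mol × 65.38 g/mol = 97.408 g.

97.41 g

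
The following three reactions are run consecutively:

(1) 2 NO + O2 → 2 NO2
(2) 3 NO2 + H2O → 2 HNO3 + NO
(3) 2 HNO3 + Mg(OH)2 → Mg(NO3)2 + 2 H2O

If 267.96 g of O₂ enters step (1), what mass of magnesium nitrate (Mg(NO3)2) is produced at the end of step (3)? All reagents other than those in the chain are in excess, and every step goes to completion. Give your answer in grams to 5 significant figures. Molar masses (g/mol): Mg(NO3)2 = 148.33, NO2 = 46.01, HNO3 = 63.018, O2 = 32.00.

828.05 g

n(O2) = 267.96 / 32.00 = 8.37375 mol.
Reaction (1): O2→NO2 ratio 1:2 ⇒ n(NO2) = 16.7475 mol.
Reaction (2): NO2→HNO3 ratio 3:2 ⇒ n(HNO3) = 11.1650 mol.
Reaction (3): HNO3→Mg(NO3)2 ratio 2:1 ⇒ n(Mg(NO3)2) = 5.58250 mol.
Mass of Mg(NO3)2 = 5.58250 × 148.33 = 828.052 g.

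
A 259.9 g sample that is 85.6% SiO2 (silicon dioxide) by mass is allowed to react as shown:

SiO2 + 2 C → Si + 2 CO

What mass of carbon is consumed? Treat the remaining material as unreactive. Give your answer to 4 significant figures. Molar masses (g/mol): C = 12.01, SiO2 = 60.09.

88.93 g

Mass of pure SiO2 = 259.9 g × 0.856 = 222.47 g.
n(SiO2) = 222.47 g / 60.09 g/mol = 3.7024 mol.
From the equation the SiO2:C mole ratio is 1:2, so n(C) = 3.7024 × 2/1 = 7.4047 mol.
Mass of C = 7.4047 mol × 12.01 g/mol = 88.931 g.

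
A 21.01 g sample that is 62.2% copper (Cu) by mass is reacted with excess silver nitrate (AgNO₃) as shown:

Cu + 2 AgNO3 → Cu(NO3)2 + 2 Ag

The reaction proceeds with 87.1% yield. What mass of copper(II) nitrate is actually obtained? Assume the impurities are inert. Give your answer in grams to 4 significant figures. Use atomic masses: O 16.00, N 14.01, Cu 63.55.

33.60 g

Pure Cu available = 21.01 g × 0.622 = 13.068 g.
M(Cu) = 63.55 g/mol.
M(Cu(NO3)2) = 63.55 + 2(14.01) + 6(16.00) = 187.57 g/mol.
n(Cu) = 13.068 g / 63.55 g/mol = 0.20564 mol.
From the equation the Cu:Cu(NO3)2 mole ratio is 1:1, so n(Cu(NO3)2) = 0.20564 × 1/1 = 0.20564 mol.
Mass of Cu(NO3)2 = 0.20564 mol × 187.57 g/mol = 38.571 g.
Actual mass collected = 38.571 g × 0.871 = 33.596 g.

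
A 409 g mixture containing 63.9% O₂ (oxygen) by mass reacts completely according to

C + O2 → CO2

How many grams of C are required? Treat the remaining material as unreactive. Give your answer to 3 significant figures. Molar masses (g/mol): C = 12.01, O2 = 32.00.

98.1 g

Mass of pure O2 = 409 g × 0.639 = 261.4 g.
n(O2) = 261.4 g / 32.00 g/mol = 8.167 mol.
From the equation the O2:C mole ratio is 1:1, so n(C) = 8.167 × 1/1 = 8.167 mol.
Mass of C = 8.167 mol × 12.01 g/mol = 98.09 g.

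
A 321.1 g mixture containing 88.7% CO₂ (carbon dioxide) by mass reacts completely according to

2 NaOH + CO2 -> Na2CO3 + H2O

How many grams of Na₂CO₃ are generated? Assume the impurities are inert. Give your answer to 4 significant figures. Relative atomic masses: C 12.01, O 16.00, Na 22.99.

685.9 g

Mass of pure CO2 = 321.1 g × 0.887 = 284.82 g.
M(CO2) = 12.01 + 2(16.00) = 44.01 g/mol.
M(Na2CO3) = 2(22.99) + 12.01 + 3(16.00) = 105.99 g/mol.
n(CO2) = 284.82 g / 44.01 g/mol = 6.4716 mol.
From the equation the CO2:Na2CO3 mole ratio is 1:1, so n(Na2CO3) = 6.4716 × 1/1 = 6.4716 mol.
Mass of Na2CO3 = 6.4716 mol × 105.99 g/mol = 685.93 g.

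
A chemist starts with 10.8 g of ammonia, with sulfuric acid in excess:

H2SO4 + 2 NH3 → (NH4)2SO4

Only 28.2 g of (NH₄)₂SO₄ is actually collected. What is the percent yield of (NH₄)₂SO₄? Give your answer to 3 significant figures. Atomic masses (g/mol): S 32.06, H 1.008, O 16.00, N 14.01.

M(NH3) = 14.01 + 3(1.008) = 17.034 g/mol.
M((NH4)2SO4) = 2(14.01) + 8(1.008) + 32.06 + 4(16.00) = 132.144 g/mol.
n(NH3) = 10.80 g / 17.034 g/mol = 0.6340 mol.
From the equation the NH3:(NH4)2SO4 mole ratio is 2:1, so n((NH4)2SO4) = 0.6340 × 1/2 = 0.3170 mol.
Mass of (NH4)2SO4 = 0.3170 mol × 132.144 g/mol = 41.89 g.
This is the theoretical yield. Percent yield = 28.2 g / 41.89 g × 100% = 67.32%.

67.3 %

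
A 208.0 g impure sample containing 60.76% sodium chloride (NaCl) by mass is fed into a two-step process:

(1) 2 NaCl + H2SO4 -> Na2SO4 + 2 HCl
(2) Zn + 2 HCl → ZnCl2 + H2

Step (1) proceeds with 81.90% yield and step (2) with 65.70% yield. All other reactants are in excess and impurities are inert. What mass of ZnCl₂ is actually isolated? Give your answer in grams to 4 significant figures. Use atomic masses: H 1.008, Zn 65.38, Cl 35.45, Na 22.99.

79.29 g

Pure NaCl = 208.0 × 0.6076 = 126.38 g.
M(NaCl) = 22.99 + 35.45 = 58.44 g/mol.
M(ZnCl2) = 65.38 + 2(35.45) = 136.28 g/mol.
n(NaCl) = 126.38 / 58.44 = 2.1626 mol.
Step 1 (NaCl:HCl = 2:2): theoretical n(HCl) = 2.1626 mol; at 81.90% yield, n(HCl) = 1.7711 mol.
Step 2 (HCl:ZnCl2 = 2:1): theoretical n(ZnCl2) = 0.88557 mol, so theoretical mass = 0.88557 × 136.28 = 120.69 g.
At 65.70% yield, actual mass of ZnCl2 = 120.69 × 0.6570 = 79.291 g.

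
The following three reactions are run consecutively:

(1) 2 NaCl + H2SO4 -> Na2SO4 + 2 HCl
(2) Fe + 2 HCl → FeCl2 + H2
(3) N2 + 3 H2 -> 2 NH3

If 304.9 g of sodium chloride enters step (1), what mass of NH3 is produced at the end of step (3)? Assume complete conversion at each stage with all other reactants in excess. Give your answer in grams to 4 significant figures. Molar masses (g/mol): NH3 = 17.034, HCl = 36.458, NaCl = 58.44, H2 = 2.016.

29.62 g

n(NaCl) = 304.9 / 58.44 = 5.2173 mol.
Reaction (1): NaCl→HCl ratio 2:2 ⇒ n(HCl) = 5.2173 mol.
Reaction (2): HCl→H2 ratio 2:1 ⇒ n(H2) = 2.6087 mol.
Reaction (3): H2→NH3 ratio 3:2 ⇒ n(NH3) = 1.7391 mol.
Mass of NH3 = 1.7391 × 17.034 = 29.624 g.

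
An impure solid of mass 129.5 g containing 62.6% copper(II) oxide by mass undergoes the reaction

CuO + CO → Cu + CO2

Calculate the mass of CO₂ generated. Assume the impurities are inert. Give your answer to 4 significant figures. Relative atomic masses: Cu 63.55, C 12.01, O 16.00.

44.85 g

Mass of pure CuO = 129.5 g × 0.626 = 81.067 g.
M(CuO) = 63.55 + 16.00 = 79.55 g/mol.
M(CO2) = 12.01 + 2(16.00) = 44.01 g/mol.
n(CuO) = 81.067 g / 79.55 g/mol = 1.0191 mol.
From the equation the CuO:CO2 mole ratio is 1:1, so n(CO2) = 1.0191 × 1/1 = 1.0191 mol.
Mass of CO2 = 1.0191 mol × 44.01 g/mol = 44.849 g.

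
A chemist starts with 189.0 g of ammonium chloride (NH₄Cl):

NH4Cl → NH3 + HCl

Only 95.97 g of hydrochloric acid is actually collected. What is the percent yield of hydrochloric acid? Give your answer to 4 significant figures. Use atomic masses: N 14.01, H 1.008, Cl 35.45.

74.50 %

M(NH4Cl) = 14.01 + 4(1.008) + 35.45 = 53.492 g/mol.
M(HCl) = 1.008 + 35.45 = 36.458 g/mol.
n(NH4Cl) = 189.00 g / 53.492 g/mol = 3.5332 mol.
From the equation the NH4Cl:HCl mole ratio is 1:1, so n(HCl) = 3.5332 × 1/1 = 3.5332 mol.
Mass of HCl = 3.5332 mol × 36.458 g/mol = 128.81 g.
This is the theoretical yield. Percent yield = 95.97 g / 128.81 g × 100% = 74.502%.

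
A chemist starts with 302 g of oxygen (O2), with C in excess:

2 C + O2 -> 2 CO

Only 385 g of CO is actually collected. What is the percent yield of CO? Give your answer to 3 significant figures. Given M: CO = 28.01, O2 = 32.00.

72.8 %

n(O2) = 302.0 g / 32.00 g/mol = 9.438 mol.
From the equation the O2:CO mole ratio is 1:2, so n(CO) = 9.438 × 2/1 = 18.88 mol.
Mass of CO = 18.88 mol × 28.01 g/mol = 528.7 g.
This is the theoretical yield. Percent yield = 385 g / 528.7 g × 100% = 72.82%.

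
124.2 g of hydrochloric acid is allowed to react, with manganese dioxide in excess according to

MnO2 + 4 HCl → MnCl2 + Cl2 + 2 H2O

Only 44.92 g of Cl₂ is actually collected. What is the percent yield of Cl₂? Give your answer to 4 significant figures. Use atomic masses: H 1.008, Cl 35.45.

M(HCl) = 1.008 + 35.45 = 36.458 g/mol.
M(Cl2) = 2(35.45) = 70.90 g/mol.
n(HCl) = 124.20 g / 36.458 g/mol = 3.4067 mol.
From the equation the HCl:Cl2 mole ratio is 4:1, so n(Cl2) = 3.4067 × 1/4 = 0.85166 mol.
Mass of Cl2 = 0.85166 mol × 70.90 g/mol = 60.383 g.
This is the theoretical yield. Percent yield = 44.92 g / 60.383 g × 100% = 74.392%.

74.39 %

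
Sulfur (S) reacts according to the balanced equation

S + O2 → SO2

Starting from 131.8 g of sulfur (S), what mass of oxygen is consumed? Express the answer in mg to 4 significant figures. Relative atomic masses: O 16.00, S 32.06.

131600 mg

M(S) = 32.06 g/mol.
M(O2) = 2(16.00) = 32.00 g/mol.
n(S) = 131.80 g / 32.06 g/mol = 4.1110 mol.
From the equation the S:O2 mole ratio is 1:1, so n(O2) = 4.1110 × 1/1 = 4.1110 mol.
Mass of O2 = 4.1110 mol × 32.00 g/mol = 131.55 g.
Converting to mg: 131.55 g = 131600 mg.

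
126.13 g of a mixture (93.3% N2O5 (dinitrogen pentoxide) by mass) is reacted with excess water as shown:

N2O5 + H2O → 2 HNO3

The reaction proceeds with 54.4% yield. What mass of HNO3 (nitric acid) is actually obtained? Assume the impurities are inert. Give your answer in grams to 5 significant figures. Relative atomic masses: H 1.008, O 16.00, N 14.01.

Pure N2O5 available = 126.13 g × 0.933 = 117.679 g.
M(N2O5) = 2(14.01) + 5(16.00) = 108.02 g/mol.
M(HNO3) = 1.008 + 14.01 + 3(16.00) = 63.018 g/mol.
n(N2O5) = 117.679 g / 108.02 g/mol = 1.08942 mol.
From the equation the N2O5:HNO3 mole ratio is 1:2, so n(HNO3) = 1.08942 × 2/1 = 2.17884 mol.
Mass of HNO3 = 2.17884 mol × 63.018 g/mol = 137.306 g.
Actual mass collected = 137.306 g × 0.544 = 74.6946 g.

74.695 g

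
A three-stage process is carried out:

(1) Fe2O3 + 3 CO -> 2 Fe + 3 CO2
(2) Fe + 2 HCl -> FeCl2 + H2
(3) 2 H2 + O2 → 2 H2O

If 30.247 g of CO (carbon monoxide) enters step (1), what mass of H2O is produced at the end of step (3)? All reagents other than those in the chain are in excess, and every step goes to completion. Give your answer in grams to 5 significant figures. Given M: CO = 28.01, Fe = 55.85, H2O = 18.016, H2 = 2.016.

12.970 g

n(CO) = 30.247 / 28.01 = 1.07986 mol.
Reaction (1): CO→Fe ratio 3:2 ⇒ n(Fe) = 0.719910 mol.
Reaction (2): Fe→H2 ratio 1:1 ⇒ n(H2) = 0.719910 mol.
Reaction (3): H2→H2O ratio 2:2 ⇒ n(H2O) = 0.719910 mol.
Mass of H2O = 0.719910 × 18.016 = 12.9699 g.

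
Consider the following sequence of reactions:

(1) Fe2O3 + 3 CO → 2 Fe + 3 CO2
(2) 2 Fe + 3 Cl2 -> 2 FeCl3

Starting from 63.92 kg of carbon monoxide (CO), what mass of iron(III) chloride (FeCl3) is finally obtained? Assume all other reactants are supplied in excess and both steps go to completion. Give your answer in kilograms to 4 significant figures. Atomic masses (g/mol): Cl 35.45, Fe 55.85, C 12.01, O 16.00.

M(CO) = 12.01 + 16.00 = 28.01 g/mol.
M(FeCl3) = 55.85 + 3(35.45) = 162.20 g/mol.
63.92 kg = 63920 g.
n(CO) = 63920 / 28.01 = 2282.0 mol.
Step 1 gives a 3:2 ratio of CO to Fe, so n(Fe) = 1521.4 mol.
In step 2 the Fe:FeCl3 ratio is 2:2, so n(FeCl3) = 1521.4 mol.
Mass of FeCl3 = 1521.4 × 162.20 = 246760 g = 246.8 kg.

246.8 kg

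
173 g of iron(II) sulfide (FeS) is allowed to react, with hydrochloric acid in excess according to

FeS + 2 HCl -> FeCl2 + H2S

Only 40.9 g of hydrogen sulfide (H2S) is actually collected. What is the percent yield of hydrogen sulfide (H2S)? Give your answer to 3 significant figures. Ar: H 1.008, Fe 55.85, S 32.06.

M(FeS) = 55.85 + 32.06 = 87.91 g/mol.
M(H2S) = 2(1.008) + 32.06 = 34.076 g/mol.
n(FeS) = 173.0 g / 87.91 g/mol = 1.968 mol.
From the equation the FeS:H2S mole ratio is 1:1, so n(H2S) = 1.968 × 1/1 = 1.968 mol.
Mass of H2S = 1.968 mol × 34.076 g/mol = 67.06 g.
This is the theoretical yield. Percent yield = 40.9 g / 67.06 g × 100% = 60.99%.

61.0 %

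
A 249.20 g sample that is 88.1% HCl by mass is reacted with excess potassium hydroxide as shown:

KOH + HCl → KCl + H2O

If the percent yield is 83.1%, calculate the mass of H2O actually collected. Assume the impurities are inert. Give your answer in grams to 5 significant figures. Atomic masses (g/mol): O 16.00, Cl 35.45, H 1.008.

90.155 g

Pure HCl available = 249.20 g × 0.881 = 219.545 g.
M(HCl) = 1.008 + 35.45 = 36.458 g/mol.
M(H2O) = 2(1.008) + 16.00 = 18.016 g/mol.
n(HCl) = 219.545 g / 36.458 g/mol = 6.02187 mol.
From the equation the HCl:H2O mole ratio is 1:1, so n(H2O) = 6.02187 × 1/1 = 6.02187 mol.
Mass of H2O = 6.02187 mol × 18.016 g/mol = 108.490 g.
Actual mass collected = 108.490 g × 0.831 = 90.1551 g.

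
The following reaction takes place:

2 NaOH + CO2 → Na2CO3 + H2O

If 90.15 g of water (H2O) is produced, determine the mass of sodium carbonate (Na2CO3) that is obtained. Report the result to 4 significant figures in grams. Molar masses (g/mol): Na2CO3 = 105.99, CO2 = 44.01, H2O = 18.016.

n(H2O) = 90.150 g / 18.016 g/mol = 5.0039 mol.
From the equation the H2O:Na2CO3 mole ratio is 1:1, so n(Na2CO3) = 5.0039 × 1/1 = 5.0039 mol.
Mass of Na2CO3 = 5.0039 mol × 105.99 g/mol = 530.36 g.

530.4 g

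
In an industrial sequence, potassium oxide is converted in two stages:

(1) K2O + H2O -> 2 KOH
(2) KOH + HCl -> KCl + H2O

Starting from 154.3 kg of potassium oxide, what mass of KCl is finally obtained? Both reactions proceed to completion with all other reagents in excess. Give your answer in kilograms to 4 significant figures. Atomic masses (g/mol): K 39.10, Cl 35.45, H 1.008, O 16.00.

244.2 kg

M(K2O) = 2(39.10) + 16.00 = 94.20 g/mol.
M(KCl) = 39.10 + 35.45 = 74.55 g/mol.
154.3 kg = 154300 g.
n(K2O) = 154300 / 94.20 = 1638.0 mol.
Step 1 gives a 1:2 ratio of K2O to KOH, so n(KOH) = 3276.0 mol.
In step 2 the KOH:KCl ratio is 1:1, so n(KCl) = 3276.0 mol.
Mass of KCl = 3276.0 × 74.55 = 244230 g = 244.2 kg.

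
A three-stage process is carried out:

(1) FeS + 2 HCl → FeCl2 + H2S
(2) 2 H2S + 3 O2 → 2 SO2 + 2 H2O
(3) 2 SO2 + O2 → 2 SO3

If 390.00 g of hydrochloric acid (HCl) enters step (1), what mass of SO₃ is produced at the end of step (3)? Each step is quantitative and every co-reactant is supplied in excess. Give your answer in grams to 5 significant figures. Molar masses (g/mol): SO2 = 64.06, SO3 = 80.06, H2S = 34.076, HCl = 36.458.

428.21 g

n(HCl) = 390.00 / 36.458 = 10.6972 mol.
Reaction (1): HCl→H2S ratio 2:1 ⇒ n(H2S) = 5.34862 mol.
Reaction (2): H2S→SO2 ratio 2:2 ⇒ n(SO2) = 5.34862 mol.
Reaction (3): SO2→SO3 ratio 2:2 ⇒ n(SO3) = 5.34862 mol.
Mass of SO3 = 5.34862 × 80.06 = 428.211 g.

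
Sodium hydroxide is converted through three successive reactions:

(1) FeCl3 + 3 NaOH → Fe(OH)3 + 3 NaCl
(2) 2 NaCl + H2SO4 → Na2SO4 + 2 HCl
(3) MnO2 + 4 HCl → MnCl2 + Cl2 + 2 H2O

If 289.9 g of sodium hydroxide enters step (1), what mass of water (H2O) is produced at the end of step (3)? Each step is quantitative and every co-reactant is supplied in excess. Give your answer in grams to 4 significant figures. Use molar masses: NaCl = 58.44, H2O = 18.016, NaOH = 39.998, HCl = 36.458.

65.29 g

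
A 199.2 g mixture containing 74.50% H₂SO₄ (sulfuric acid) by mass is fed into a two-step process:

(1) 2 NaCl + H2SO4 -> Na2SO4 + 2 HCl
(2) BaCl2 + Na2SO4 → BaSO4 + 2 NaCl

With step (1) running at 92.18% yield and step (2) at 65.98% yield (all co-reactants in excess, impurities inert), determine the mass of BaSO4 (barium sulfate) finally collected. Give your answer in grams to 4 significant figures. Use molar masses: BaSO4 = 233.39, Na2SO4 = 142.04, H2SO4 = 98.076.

214.8 g

Pure H2SO4 = 199.2 × 0.7450 = 148.40 g.
n(H2SO4) = 148.40 / 98.076 = 1.5132 mol.
Step 1 (H2SO4:Na2SO4 = 1:1): theoretical n(Na2SO4) = 1.5132 mol; at 92.18% yield, n(Na2SO4) = 1.3948 mol.
Step 2 (Na2SO4:BaSO4 = 1:1): theoretical n(BaSO4) = 1.3948 mol, so theoretical mass = 1.3948 × 233.39 = 325.54 g.
At 65.98% yield, actual mass of BaSO4 = 325.54 × 0.6598 = 214.79 g.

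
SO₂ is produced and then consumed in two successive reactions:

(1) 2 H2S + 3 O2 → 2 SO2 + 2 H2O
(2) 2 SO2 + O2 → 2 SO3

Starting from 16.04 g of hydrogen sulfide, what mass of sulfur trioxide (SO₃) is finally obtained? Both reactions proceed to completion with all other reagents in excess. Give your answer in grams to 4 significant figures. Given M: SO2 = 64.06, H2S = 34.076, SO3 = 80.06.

n(H2S) = 16.040 / 34.076 = 0.47071 mol.
Step 1 gives a 2:2 ratio of H2S to SO2, so n(SO2) = 0.47071 mol.
In step 2 the SO2:SO3 ratio is 2:2, so n(SO3) = 0.47071 mol.
Mass of SO3 = 0.47071 × 80.06 = 37.685 g.

37.69 g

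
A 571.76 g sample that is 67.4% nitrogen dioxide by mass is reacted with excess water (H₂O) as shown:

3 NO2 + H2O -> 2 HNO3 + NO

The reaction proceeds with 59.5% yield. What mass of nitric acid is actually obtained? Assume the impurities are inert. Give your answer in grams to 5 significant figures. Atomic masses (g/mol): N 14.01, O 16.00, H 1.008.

209.37 g

Pure NO2 available = 571.76 g × 0.674 = 385.366 g.
M(NO2) = 14.01 + 2(16.00) = 46.01 g/mol.
M(HNO3) = 1.008 + 14.01 + 3(16.00) = 63.018 g/mol.
n(NO2) = 385.366 g / 46.01 g/mol = 8.37571 mol.
From the equation the NO2:HNO3 mole ratio is 3:2, so n(HNO3) = 8.37571 × 2/3 = 5.58380 mol.
Mass of HNO3 = 5.58380 mol × 63.018 g/mol = 351.880 g.
Actual mass collected = 351.880 g × 0.595 = 209.369 g.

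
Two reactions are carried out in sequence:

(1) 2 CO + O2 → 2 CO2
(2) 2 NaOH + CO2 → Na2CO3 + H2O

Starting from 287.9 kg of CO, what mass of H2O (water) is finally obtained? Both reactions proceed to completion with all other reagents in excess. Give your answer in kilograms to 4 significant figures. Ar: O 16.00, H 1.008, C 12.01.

185.2 kg

M(CO) = 12.01 + 16.00 = 28.01 g/mol.
M(H2O) = 2(1.008) + 16.00 = 18.016 g/mol.
287.9 kg = 287900 g.
n(CO) = 287900 / 28.01 = 10278 mol.
Step 1 gives a 2:2 ratio of CO to CO2, so n(CO2) = 10278 mol.
In step 2 the CO2:H2O ratio is 1:1, so n(H2O) = 10278 mol.
Mass of H2O = 10278 × 18.016 = 185180 g = 185.2 kg.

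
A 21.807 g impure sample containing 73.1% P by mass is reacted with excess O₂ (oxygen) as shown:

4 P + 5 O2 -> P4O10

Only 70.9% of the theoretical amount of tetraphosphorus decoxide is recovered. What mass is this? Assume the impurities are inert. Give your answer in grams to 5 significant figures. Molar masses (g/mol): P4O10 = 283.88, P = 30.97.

25.900 g

Pure P available = 21.807 g × 0.731 = 15.9409 g.
n(P) = 15.9409 g / 30.97 g/mol = 0.514721 mol.
From the equation the P:P4O10 mole ratio is 4:1, so n(P4O10) = 0.514721 × 1/4 = 0.128680 mol.
Mass of P4O10 = 0.128680 mol × 283.88 g/mol = 36.5298 g.
Actual mass collected = 36.5298 g × 0.709 = 25.8996 g.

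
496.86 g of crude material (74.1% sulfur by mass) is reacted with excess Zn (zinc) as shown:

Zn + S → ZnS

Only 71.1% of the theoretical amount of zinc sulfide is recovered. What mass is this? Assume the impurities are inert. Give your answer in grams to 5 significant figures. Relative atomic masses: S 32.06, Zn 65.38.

Pure S available = 496.86 g × 0.741 = 368.173 g.
M(S) = 32.06 g/mol.
M(ZnS) = 65.38 + 32.06 = 97.44 g/mol.
n(S) = 368.173 g / 32.06 g/mol = 11.4839 mol.
From the equation the S:ZnS mole ratio is 1:1, so n(ZnS) = 11.4839 × 1/1 = 11.4839 mol.
Mass of ZnS = 11.4839 mol × 97.44 g/mol = 1118.99 g.
Actual mass collected = 1118.99 g × 0.711 = 795.602 g.

795.60 g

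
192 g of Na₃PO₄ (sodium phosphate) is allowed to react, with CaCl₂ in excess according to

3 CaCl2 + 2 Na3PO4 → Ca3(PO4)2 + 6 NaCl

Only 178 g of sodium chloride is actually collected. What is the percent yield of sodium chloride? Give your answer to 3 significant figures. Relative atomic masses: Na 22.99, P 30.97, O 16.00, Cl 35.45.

M(Na3PO4) = 3(22.99) + 30.97 + 4(16.00) = 163.94 g/mol.
M(NaCl) = 22.99 + 35.45 = 58.44 g/mol.
n(Na3PO4) = 192.0 g / 163.94 g/mol = 1.171 mol.
From the equation the Na3PO4:NaCl mole ratio is 2:6, so n(NaCl) = 1.171 × 6/2 = 3.513 mol.
Mass of NaCl = 3.513 mol × 58.44 g/mol = 205.3 g.
This is the theoretical yield. Percent yield = 178 g / 205.3 g × 100% = 86.69%.

86.7 %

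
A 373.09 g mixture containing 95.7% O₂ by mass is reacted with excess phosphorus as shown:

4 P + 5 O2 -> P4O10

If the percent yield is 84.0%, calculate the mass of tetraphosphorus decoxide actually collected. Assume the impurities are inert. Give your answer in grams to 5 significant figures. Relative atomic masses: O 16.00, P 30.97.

Pure O2 available = 373.09 g × 0.957 = 357.047 g.
M(O2) = 2(16.00) = 32.00 g/mol.
M(P4O10) = 4(30.97) + 10(16.00) = 283.88 g/mol.
n(O2) = 357.047 g / 32.00 g/mol = 11.1577 mol.
From the equation the O2:P4O10 mole ratio is 5:1, so n(P4O10) = 11.1577 × 1/5 = 2.23154 mol.
Mass of P4O10 = 2.23154 mol × 283.88 g/mol = 633.491 g.
Actual mass collected = 633.491 g × 0.840 = 532.132 g.

532.13 g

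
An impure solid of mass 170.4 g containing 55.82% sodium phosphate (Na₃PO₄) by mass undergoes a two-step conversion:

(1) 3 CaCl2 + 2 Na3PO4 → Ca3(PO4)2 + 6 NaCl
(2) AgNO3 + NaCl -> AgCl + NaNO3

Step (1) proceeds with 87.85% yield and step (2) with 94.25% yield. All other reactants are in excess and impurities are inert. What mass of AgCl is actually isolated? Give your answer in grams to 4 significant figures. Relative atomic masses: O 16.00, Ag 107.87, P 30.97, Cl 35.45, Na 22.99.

Pure Na3PO4 = 170.4 × 0.5582 = 95.117 g.
M(Na3PO4) = 3(22.99) + 30.97 + 4(16.00) = 163.94 g/mol.
M(AgCl) = 107.87 + 35.45 = 143.32 g/mol.
n(Na3PO4) = 95.117 / 163.94 = 0.58020 mol.
Step 1 (Na3PO4:NaCl = 2:6): theoretical n(NaCl) = 1.7406 mol; at 87.85% yield, n(NaCl) = 1.5291 mol.
Step 2 (NaCl:AgCl = 1:1): theoretical n(AgCl) = 1.5291 mol, so theoretical mass = 1.5291 × 143.32 = 219.15 g.
At 94.25% yield, actual mass of AgCl = 219.15 × 0.9425 = 206.55 g.

206.6 g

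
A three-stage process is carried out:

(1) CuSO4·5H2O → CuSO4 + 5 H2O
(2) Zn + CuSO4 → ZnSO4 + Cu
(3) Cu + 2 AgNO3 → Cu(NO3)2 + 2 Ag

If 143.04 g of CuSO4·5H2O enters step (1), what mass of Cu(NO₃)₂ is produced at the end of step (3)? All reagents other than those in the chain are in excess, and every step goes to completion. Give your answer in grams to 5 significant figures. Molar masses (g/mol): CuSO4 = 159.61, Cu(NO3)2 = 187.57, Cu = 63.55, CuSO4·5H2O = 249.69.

107.45 g

n(CuSO4·5H2O) = 143.04 / 249.69 = 0.572870 mol.
Reaction (1): CuSO4·5H2O→CuSO4 ratio 1:1 ⇒ n(CuSO4) = 0.572870 mol.
Reaction (2): CuSO4→Cu ratio 1:1 ⇒ n(Cu) = 0.572870 mol.
Reaction (3): Cu→Cu(NO3)2 ratio 1:1 ⇒ n(Cu(NO3)2) = 0.572870 mol.
Mass of Cu(NO3)2 = 0.572870 × 187.57 = 107.453 g.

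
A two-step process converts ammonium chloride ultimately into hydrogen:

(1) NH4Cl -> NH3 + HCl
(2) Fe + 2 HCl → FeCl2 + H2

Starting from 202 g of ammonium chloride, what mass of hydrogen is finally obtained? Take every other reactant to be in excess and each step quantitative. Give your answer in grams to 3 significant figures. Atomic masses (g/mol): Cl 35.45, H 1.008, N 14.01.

M(NH4Cl) = 14.01 + 4(1.008) + 35.45 = 53.492 g/mol.
M(H2) = 2(1.008) = 2.016 g/mol.
n(NH4Cl) = 202.0 / 53.492 = 3.776 mol.
Step 1 gives a 1:1 ratio of NH4Cl to HCl, so n(HCl) = 3.776 mol.
In step 2 the HCl:H2 ratio is 2:1, so n(H2) = 1.888 mol.
Mass of H2 = 1.888 × 2.016 = 3.806 g.

3.81 g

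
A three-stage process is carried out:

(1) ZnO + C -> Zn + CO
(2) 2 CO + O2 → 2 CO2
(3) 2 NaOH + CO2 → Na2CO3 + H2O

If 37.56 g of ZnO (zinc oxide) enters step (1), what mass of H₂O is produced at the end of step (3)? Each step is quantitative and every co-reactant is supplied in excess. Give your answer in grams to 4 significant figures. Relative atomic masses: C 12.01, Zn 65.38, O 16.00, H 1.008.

M(ZnO) = 65.38 + 16.00 = 81.38 g/mol.
M(H2O) = 2(1.008) + 16.00 = 18.016 g/mol.
n(ZnO) = 37.56 / 81.38 = 0.46154 mol.
Reaction (1): ZnO→CO ratio 1:1 ⇒ n(CO) = 0.46154 mol.
Reaction (2): CO→CO2 ratio 2:2 ⇒ n(CO2) = 0.46154 mol.
Reaction (3): CO2→H2O ratio 1:1 ⇒ n(H2O) = 0.46154 mol.
Mass of H2O = 0.46154 × 18.016 = 8.3151 g.

8.315 g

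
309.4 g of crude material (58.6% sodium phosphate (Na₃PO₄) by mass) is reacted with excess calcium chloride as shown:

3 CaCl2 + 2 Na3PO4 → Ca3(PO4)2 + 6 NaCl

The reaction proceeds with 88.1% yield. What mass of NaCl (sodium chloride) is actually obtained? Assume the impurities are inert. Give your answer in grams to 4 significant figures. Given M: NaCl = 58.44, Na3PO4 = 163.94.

170.8 g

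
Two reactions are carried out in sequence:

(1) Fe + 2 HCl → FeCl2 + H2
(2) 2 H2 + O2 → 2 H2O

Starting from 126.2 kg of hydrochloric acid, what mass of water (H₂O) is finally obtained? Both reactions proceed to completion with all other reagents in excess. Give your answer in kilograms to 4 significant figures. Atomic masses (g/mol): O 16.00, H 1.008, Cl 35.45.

31.18 kg

M(HCl) = 1.008 + 35.45 = 36.458 g/mol.
M(H2O) = 2(1.008) + 16.00 = 18.016 g/mol.
126.2 kg = 126200 g.
n(HCl) = 126200 / 36.458 = 3461.5 mol.
Step 1 gives a 2:1 ratio of HCl to H2, so n(H2) = 1730.8 mol.
In step 2 the H2:H2O ratio is 2:2, so n(H2O) = 1730.8 mol.
Mass of H2O = 1730.8 × 18.016 = 31181 g = 31.18 kg.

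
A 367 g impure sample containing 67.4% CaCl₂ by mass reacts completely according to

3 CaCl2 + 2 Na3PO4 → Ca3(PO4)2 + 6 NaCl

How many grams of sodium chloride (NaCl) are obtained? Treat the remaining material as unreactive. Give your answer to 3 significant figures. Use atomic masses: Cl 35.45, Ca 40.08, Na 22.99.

Mass of pure CaCl2 = 367 g × 0.674 = 247.4 g.
M(CaCl2) = 40.08 + 2(35.45) = 110.98 g/mol.
M(NaCl) = 22.99 + 35.45 = 58.44 g/mol.
n(CaCl2) = 247.4 g / 110.98 g/mol = 2.229 mol.
From the equation the CaCl2:NaCl mole ratio is 3:6, so n(NaCl) = 2.229 × 6/3 = 4.458 mol.
Mass of NaCl = 4.458 mol × 58.44 g/mol = 260.5 g.

261 g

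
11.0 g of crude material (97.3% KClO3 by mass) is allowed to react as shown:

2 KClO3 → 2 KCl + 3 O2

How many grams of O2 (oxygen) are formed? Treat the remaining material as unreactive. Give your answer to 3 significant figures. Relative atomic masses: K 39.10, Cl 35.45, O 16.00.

4.19 g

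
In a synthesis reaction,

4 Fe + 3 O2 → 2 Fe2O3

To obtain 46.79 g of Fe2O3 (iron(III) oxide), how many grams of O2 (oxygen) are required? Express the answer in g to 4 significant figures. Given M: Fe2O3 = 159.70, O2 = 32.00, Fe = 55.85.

n(Fe2O3) = 46.790 g / 159.70 g/mol = 0.29299 mol.
From the equation the Fe2O3:O2 mole ratio is 2:3, so n(O2) = 0.29299 × 3/2 = 0.43948 mol.
Mass of O2 = 0.43948 mol × 32.00 g/mol = 14.063 g.

14.06 g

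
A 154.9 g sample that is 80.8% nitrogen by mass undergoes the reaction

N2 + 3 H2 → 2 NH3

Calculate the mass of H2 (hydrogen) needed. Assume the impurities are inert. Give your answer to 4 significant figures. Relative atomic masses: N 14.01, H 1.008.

Mass of pure N2 = 154.9 g × 0.808 = 125.16 g.
M(N2) = 2(14.01) = 28.02 g/mol.
M(H2) = 2(1.008) = 2.016 g/mol.
n(N2) = 125.16 g / 28.02 g/mol = 4.4668 mol.
From the equation the N2:H2 mole ratio is 1:3, so n(H2) = 4.4668 × 3/1 = 13.400 mol.
Mass of H2 = 13.400 mol × 2.016 g/mol = 27.015 g.

27.02 g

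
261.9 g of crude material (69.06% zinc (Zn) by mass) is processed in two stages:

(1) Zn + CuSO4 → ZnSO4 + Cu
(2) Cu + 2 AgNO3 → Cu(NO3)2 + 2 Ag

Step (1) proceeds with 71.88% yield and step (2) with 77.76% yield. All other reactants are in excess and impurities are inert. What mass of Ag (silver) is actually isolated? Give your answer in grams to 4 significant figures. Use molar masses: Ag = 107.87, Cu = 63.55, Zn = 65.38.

Pure Zn = 261.9 × 0.6906 = 180.87 g.
n(Zn) = 180.87 / 65.38 = 2.7664 mol.
Step 1 (Zn:Cu = 1:1): theoretical n(Cu) = 2.7664 mol; at 71.88% yield, n(Cu) = 1.9885 mol.
Step 2 (Cu:Ag = 1:2): theoretical n(Ag) = 3.9770 mol, so theoretical mass = 3.9770 × 107.87 = 429.00 g.
At 77.76% yield, actual mass of Ag = 429.00 × 0.7776 = 333.59 g.

333.6 g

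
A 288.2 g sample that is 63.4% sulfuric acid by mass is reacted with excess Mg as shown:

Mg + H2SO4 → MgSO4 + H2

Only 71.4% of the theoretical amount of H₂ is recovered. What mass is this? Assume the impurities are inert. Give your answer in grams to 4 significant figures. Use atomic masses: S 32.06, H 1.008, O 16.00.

Pure H2SO4 available = 288.2 g × 0.634 = 182.72 g.
M(H2SO4) = 2(1.008) + 32.06 + 4(16.00) = 98.076 g/mol.
M(H2) = 2(1.008) = 2.016 g/mol.
n(H2SO4) = 182.72 g / 98.076 g/mol = 1.8630 mol.
From the equation the H2SO4:H2 mole ratio is 1:1, so n(H2) = 1.8630 × 1/1 = 1.8630 mol.
Mass of H2 = 1.8630 mol × 2.016 g/mol = 3.7559 g.
Actual mass collected = 3.7559 g × 0.714 = 2.6817 g.

2.682 g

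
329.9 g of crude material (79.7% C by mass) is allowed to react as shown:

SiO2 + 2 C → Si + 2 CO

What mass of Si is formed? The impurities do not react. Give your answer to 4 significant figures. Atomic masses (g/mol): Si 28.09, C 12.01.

307.5 g

Mass of pure C = 329.9 g × 0.797 = 262.93 g.
M(C) = 12.01 g/mol.
M(Si) = 28.09 g/mol.
n(C) = 262.93 g / 12.01 g/mol = 21.893 mol.
From the equation the C:Si mole ratio is 2:1, so n(Si) = 21.893 × 1/2 = 10.946 mol.
Mass of Si = 10.946 mol × 28.09 g/mol = 307.48 g.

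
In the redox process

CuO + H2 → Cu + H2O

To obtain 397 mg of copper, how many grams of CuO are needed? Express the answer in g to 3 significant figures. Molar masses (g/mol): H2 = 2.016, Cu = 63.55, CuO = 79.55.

0.497 g

Convert: 397 mg = 0.3970 g.
n(Cu) = 0.3970 g / 63.55 g/mol = 0.006247 mol.
From the equation the Cu:CuO mole ratio is 1:1, so n(CuO) = 0.006247 × 1/1 = 0.006247 mol.
Mass of CuO = 0.006247 mol × 79.55 g/mol = 0.4970 g.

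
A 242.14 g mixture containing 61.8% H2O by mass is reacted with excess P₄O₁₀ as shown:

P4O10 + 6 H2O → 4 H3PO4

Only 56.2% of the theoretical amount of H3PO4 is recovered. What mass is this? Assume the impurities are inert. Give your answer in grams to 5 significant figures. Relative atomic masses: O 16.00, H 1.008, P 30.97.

Pure H2O available = 242.14 g × 0.618 = 149.643 g.
M(H2O) = 2(1.008) + 16.00 = 18.016 g/mol.
M(H3PO4) = 3(1.008) + 30.97 + 4(16.00) = 97.994 g/mol.
n(H2O) = 149.643 g / 18.016 g/mol = 8.30609 mol.
From the equation the H2O:H3PO4 mole ratio is 6:4, so n(H3PO4) = 8.30609 × 4/6 = 5.53739 mol.
Mass of H3PO4 = 5.53739 mol × 97.994 g/mol = 542.631 g.
Actual mass collected = 542.631 g × 0.562 = 304.959 g.

304.96 g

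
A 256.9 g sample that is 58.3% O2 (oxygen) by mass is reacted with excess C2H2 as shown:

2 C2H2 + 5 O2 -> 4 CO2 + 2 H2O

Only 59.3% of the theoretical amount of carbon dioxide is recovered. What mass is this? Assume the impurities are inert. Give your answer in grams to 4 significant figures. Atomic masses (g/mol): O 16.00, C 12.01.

97.72 g

Pure O2 available = 256.9 g × 0.583 = 149.77 g.
M(O2) = 2(16.00) = 32.00 g/mol.
M(CO2) = 12.01 + 2(16.00) = 44.01 g/mol.
n(O2) = 149.77 g / 32.00 g/mol = 4.6804 mol.
From the equation the O2:CO2 mole ratio is 5:4, so n(CO2) = 4.6804 × 4/5 = 3.7443 mol.
Mass of CO2 = 3.7443 mol × 44.01 g/mol = 164.79 g.
Actual mass collected = 164.79 g × 0.593 = 97.719 g.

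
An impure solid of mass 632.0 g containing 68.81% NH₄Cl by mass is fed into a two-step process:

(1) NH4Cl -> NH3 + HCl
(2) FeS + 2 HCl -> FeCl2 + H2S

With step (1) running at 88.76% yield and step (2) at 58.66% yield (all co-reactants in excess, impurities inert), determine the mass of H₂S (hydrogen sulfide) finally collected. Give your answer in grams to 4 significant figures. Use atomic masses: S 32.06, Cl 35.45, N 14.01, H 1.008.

72.12 g

Pure NH4Cl = 632.0 × 0.6881 = 434.88 g.
M(NH4Cl) = 14.01 + 4(1.008) + 35.45 = 53.492 g/mol.
M(H2S) = 2(1.008) + 32.06 = 34.076 g/mol.
n(NH4Cl) = 434.88 / 53.492 = 8.1298 mol.
Step 1 (NH4Cl:HCl = 1:1): theoretical n(HCl) = 8.1298 mol; at 88.76% yield, n(HCl) = 7.2160 mol.
Step 2 (HCl:H2S = 2:1): theoretical n(H2S) = 3.6080 mol, so theoretical mass = 3.6080 × 34.076 = 122.95 g.
At 58.66% yield, actual mass of H2S = 122.95 × 0.5866 = 72.120 g.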